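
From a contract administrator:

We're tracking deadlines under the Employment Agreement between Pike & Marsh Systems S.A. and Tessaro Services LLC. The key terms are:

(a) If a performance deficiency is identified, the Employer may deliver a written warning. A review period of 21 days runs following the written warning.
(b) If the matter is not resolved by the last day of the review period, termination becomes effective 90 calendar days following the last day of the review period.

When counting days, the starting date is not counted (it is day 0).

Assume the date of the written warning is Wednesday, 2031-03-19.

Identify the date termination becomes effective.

2031-07-08

Adding 21 calendar days to 2031-03-19 gives 2031-04-09, which is the last day of the review period.
The date termination becomes effective: 90 calendar days after 2031-04-09 is 2031-07-08.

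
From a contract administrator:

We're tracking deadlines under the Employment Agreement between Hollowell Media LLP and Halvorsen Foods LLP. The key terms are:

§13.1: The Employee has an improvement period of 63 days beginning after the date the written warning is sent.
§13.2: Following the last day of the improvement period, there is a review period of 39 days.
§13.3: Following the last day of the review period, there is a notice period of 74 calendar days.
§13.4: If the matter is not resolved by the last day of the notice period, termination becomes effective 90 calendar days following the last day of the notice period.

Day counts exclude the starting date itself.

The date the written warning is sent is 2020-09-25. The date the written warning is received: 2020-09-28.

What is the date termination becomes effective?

Adding 63 calendar days to 2020-09-25 gives 2020-11-27, which is the last day of the improvement period.
The last day of the review period: 39 calendar days after 2020-11-27 is 2021-01-05.
The last day of the notice period: 74 calendar days after 2021-01-05 is 2021-03-20.
The date termination becomes effective: 2021-03-20 + 90 days = 2021-06-18.

2021-06-18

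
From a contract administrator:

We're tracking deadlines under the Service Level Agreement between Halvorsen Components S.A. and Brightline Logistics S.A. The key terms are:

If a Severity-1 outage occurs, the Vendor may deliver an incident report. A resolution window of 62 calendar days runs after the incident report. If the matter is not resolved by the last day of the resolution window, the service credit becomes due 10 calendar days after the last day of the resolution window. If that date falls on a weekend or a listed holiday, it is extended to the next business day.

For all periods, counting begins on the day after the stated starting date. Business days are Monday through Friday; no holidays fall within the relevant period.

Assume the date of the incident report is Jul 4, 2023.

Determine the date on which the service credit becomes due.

The last day of the resolution window: Jul 4, 2023 + 62 days = Sep 4, 2023.
The date on which the service credit becomes due: 10 calendar days after Sep 4, 2023 is Sep 14, 2023. Sep 14, 2023 is a Thursday, so no roll-forward applies.

Sep 14, 2023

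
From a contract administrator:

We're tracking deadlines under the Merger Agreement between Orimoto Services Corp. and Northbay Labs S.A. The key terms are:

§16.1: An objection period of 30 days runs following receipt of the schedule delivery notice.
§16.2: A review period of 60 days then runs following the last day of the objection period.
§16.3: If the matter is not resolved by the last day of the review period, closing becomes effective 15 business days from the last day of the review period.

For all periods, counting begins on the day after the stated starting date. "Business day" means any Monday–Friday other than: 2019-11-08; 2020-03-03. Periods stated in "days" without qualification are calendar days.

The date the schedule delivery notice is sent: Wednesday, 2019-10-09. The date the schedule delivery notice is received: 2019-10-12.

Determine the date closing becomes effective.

2020-01-31

The last day of the objection period: 2019-10-12 + 30 days = 2019-11-11.
The last day of the review period: 60 calendar days after 2019-11-11 is 2020-01-10.
From Friday, 2020-01-10, 15 business days (Jan 13, Jan 14, Jan 15, Jan 16, …, Jan 29, Jan 30, Jan 31, skipping weekends) brings us to Friday, 2020-01-31, which is the date closing becomes effective.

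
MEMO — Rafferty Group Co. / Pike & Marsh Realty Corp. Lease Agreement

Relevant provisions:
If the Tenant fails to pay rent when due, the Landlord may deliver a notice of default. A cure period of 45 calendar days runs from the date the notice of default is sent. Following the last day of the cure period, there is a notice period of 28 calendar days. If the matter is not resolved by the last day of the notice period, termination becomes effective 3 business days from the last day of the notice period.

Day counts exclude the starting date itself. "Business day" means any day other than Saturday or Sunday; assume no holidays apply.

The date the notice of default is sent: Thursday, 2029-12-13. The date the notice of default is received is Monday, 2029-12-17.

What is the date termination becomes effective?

The last day of the cure period: 2029-12-13 + 45 days = 2030-01-27.
The last day of the notice period: 28 calendar days after 2030-01-27 is 2030-02-24.
The date termination becomes effective: counting 3 business days from Sunday, 2030-02-24 (Feb 25, Feb 26, Feb 27, skipping weekends) reaches Wednesday, 2030-02-27.

2030-02-27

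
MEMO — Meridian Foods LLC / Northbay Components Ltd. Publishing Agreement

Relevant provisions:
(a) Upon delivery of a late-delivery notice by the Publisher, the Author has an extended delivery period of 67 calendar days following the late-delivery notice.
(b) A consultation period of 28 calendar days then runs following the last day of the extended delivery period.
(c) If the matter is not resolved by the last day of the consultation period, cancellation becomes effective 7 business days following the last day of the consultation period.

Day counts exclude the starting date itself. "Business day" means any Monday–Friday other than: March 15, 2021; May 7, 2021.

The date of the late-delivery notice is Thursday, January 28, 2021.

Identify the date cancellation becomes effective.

May 13, 2021

The last day of the extended delivery period: January 28, 2021 + 67 days = April 5, 2021.
Adding 28 calendar days to April 5, 2021 gives May 3, 2021, which is the last day of the consultation period.
The date cancellation becomes effective: 7 business days after Monday, May 3, 2021, skipping weekends and the listed holiday on May 7 — May 4, May 5, May 6, May 10, May 11, May 12, May 13 — lands on Thursday, May 13, 2021.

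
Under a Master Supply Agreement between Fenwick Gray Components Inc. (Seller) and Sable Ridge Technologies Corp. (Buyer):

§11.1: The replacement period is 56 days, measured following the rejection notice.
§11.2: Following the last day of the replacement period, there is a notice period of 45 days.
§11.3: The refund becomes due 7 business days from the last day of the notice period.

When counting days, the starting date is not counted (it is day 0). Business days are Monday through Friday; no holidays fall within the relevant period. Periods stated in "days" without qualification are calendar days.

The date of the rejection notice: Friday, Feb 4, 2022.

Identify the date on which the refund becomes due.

Adding 56 calendar days to Feb 4, 2022 gives Apr 1, 2022, which is the last day of the replacement period.
Adding 45 calendar days to Apr 1, 2022 gives May 16, 2022, which is the last day of the notice period.
From Monday, May 16, 2022, 7 business days (May 17, May 18, May 19, May 20, May 23, May 24, May 25, skipping weekends) brings us to Wednesday, May 25, 2022, which is the date on which the refund becomes due.

May 25, 2022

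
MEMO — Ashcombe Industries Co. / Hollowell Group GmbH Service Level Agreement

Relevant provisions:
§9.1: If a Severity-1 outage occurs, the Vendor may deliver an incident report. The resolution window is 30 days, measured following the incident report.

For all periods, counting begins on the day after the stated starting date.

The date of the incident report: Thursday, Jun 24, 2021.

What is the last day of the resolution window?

The last day of the resolution window: 30 calendar days after Jun 24, 2021 is Jul 24, 2021.

Jul 24, 2021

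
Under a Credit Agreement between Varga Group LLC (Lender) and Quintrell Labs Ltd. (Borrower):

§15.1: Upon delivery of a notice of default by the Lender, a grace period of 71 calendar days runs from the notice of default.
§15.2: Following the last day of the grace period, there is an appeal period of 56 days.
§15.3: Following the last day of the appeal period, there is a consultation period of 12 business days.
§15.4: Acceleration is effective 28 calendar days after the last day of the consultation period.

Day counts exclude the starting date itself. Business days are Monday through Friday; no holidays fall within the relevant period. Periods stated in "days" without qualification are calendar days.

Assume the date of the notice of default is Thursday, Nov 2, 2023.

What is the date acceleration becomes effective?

Apr 23, 2024

Adding 71 calendar days to Nov 2, 2023 gives Jan 12, 2024, which is the last day of the grace period.
The last day of the appeal period: 56 calendar days after Jan 12, 2024 is Mar 8, 2024.
The last day of the consultation period: counting 12 business days from Friday, Mar 8, 2024 (Mar 11, Mar 12, Mar 13, Mar 14, …, Mar 22, Mar 25, Mar 26, skipping weekends) reaches Tuesday, Mar 26, 2024.
Adding 28 calendar days to Mar 26, 2024 gives Apr 23, 2024, which is the date acceleration becomes effective.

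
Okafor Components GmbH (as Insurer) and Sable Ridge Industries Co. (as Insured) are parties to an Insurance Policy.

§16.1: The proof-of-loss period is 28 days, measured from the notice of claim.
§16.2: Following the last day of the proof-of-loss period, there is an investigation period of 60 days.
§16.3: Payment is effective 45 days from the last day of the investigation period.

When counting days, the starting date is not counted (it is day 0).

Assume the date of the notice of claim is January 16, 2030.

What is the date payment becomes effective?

May 29, 2030

The last day of the proof-of-loss period: January 16, 2030 + 28 days = February 13, 2030.
Adding 60 calendar days to February 13, 2030 gives April 14, 2030, which is the last day of the investigation period.
The date payment becomes effective: 45 calendar days after April 14, 2030 is May 29, 2030.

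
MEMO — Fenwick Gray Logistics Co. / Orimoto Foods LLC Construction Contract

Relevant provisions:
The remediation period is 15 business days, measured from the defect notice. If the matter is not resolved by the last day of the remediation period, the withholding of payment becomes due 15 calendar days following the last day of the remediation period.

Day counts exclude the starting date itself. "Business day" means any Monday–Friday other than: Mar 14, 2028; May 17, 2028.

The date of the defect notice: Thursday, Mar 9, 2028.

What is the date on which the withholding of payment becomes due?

Apr 15, 2028

From Thursday, Mar 9, 2028, 15 business days (Mar 10, Mar 13, Mar 15, Mar 16, …, Mar 29, Mar 30, Mar 31, skipping weekends and the listed holiday on Mar 14) brings us to Friday, Mar 31, 2028, which is the last day of the remediation period.
The date on which the withholding of payment becomes due: Mar 31, 2028 + 15 days = Apr 15, 2028.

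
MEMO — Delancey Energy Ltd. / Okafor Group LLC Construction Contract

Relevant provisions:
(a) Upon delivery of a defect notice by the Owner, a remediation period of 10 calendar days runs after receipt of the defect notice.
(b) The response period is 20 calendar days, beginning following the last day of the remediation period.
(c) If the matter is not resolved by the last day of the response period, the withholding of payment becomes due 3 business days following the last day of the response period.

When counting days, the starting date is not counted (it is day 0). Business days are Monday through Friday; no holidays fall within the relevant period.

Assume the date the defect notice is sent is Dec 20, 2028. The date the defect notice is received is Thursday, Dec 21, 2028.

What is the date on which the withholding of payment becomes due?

Jan 24, 2029

The last day of the remediation period: 10 calendar days after Dec 21, 2028 is Dec 31, 2028.
The last day of the response period: 20 calendar days after Dec 31, 2028 is Jan 20, 2029.
The date on which the withholding of payment becomes due: 3 business days after Saturday, Jan 20, 2029, skipping weekends — Jan 22, Jan 23, Jan 24 — lands on Wednesday, Jan 24, 2029.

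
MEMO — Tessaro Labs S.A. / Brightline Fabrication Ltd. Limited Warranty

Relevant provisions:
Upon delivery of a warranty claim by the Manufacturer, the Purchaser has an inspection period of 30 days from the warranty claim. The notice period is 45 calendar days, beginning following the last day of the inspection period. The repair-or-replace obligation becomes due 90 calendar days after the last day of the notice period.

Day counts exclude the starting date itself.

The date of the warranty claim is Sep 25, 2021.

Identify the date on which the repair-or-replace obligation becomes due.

Adding 30 calendar days to Sep 25, 2021 gives Oct 25, 2021, which is the last day of the inspection period.
The last day of the notice period: Oct 25, 2021 + 45 days = Dec 9, 2021.
Adding 90 calendar days to Dec 9, 2021 gives Mar 9, 2022, which is the date on which the repair-or-replace obligation becomes due.

Mar 9, 2022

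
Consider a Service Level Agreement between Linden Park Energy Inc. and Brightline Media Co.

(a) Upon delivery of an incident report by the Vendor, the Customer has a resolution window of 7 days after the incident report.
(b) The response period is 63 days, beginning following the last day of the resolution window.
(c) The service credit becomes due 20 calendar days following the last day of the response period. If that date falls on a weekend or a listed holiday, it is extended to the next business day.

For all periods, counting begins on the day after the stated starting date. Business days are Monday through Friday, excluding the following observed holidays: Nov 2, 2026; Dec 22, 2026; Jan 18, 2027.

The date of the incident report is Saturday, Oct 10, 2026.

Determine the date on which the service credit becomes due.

The last day of the resolution window: Oct 10, 2026 + 7 days = Oct 17, 2026.
Adding 63 calendar days to Oct 17, 2026 gives Dec 19, 2026, which is the last day of the response period.
Adding 20 calendar days to Dec 19, 2026 gives Jan 8, 2027, which is the date on which the service credit becomes due. Jan 8, 2027 is a Friday and is not a listed holiday, so no roll-forward applies.

Jan 8, 2027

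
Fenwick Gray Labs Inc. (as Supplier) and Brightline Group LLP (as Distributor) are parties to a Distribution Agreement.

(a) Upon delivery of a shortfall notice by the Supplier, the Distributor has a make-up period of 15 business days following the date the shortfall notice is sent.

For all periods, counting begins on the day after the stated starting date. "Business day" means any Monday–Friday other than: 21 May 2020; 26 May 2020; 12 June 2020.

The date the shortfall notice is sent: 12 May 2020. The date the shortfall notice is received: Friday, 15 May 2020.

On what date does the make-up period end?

4 June 2020

The last day of the make-up period: counting 15 business days from Tuesday, 12 May 2020 (May 13, May 14, May 15, May 18, …, Jun 2, Jun 3, Jun 4, skipping weekends and the listed holidays on May 21, May 26) reaches Thursday, 4 June 2020.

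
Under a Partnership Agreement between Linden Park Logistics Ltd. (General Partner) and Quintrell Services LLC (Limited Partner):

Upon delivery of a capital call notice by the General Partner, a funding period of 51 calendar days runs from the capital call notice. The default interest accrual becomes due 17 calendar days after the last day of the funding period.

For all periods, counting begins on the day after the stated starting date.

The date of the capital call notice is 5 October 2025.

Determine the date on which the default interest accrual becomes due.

The last day of the funding period: 5 October 2025 + 51 days = 25 November 2025.
The date on which the default interest accrual becomes due: 25 November 2025 + 17 days = 12 December 2025.

12 December 2025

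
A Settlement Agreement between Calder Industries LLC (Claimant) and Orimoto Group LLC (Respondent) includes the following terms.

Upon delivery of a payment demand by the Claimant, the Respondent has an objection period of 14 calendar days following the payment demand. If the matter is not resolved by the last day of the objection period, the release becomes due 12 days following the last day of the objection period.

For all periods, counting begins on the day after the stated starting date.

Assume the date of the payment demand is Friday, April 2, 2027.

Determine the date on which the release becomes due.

April 28, 2027

The last day of the objection period: April 2, 2027 + 14 days = April 16, 2027.
The date on which the release becomes due: April 16, 2027 + 12 days = April 28, 2027.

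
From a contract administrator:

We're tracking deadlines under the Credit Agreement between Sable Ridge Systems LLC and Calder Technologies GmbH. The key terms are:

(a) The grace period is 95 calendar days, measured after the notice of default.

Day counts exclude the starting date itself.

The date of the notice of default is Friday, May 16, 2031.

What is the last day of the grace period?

The last day of the grace period: 95 calendar days after May 16, 2031 is Aug 19, 2031.

Aug 19, 2031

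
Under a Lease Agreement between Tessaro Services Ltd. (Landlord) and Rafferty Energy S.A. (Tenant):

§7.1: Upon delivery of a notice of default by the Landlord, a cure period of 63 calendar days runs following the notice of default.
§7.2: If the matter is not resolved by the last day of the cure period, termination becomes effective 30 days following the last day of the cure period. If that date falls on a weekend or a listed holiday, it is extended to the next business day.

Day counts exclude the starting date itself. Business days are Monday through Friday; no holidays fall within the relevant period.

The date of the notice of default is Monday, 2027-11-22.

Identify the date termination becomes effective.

2028-02-23

The last day of the cure period: 2027-11-22 + 63 days = 2028-01-24.
The date termination becomes effective: 2028-01-24 + 30 days = 2028-02-23. 2028-02-23 is a Wednesday, so no roll-forward applies.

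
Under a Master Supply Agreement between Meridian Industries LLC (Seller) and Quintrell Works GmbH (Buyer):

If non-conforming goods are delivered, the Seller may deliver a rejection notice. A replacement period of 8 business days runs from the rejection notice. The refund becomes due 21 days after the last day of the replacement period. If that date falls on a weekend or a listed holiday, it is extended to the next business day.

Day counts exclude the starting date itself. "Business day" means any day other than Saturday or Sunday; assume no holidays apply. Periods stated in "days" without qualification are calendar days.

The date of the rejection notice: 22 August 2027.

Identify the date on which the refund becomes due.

The last day of the replacement period: 8 business days after Sunday, 22 August 2027, skipping weekends — Aug 23, Aug 24, Aug 25, Aug 26, Aug 27, Aug 30, Aug 31, Sep 1 — lands on Wednesday, 1 September 2027.
The date on which the refund becomes due: 1 September 2027 + 21 days = 22 September 2027. 22 September 2027 is a Wednesday, so no roll-forward applies.

22 September 2027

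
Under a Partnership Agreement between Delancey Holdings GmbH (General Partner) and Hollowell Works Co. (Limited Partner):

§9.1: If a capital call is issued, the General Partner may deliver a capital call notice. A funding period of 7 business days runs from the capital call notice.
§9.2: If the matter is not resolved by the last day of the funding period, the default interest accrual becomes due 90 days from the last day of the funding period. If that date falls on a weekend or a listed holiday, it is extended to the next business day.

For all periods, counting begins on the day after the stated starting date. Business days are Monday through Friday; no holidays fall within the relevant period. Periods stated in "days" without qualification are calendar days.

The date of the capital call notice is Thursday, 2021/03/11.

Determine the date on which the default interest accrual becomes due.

From Thursday, 2021/03/11, 7 business days (Mar 12, Mar 15, Mar 16, Mar 17, Mar 18, Mar 19, Mar 22, skipping weekends) brings us to Monday, 2021/03/22, which is the last day of the funding period.
The date on which the default interest accrual becomes due: 2021/03/22 + 90 days = 2021/06/20. That falls on a Sunday, so it rolls to the next business day, Monday, 2021/06/21.

2021/06/21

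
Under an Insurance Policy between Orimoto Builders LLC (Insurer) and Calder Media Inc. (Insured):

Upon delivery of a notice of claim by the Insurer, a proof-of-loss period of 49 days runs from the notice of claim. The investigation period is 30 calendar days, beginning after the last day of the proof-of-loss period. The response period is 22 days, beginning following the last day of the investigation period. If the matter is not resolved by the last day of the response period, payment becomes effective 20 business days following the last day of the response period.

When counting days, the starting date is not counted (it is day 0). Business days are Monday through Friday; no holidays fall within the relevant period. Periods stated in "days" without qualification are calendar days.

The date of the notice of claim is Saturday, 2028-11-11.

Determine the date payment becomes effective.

The last day of the proof-of-loss period: 2028-11-11 + 49 days = 2028-12-30.
The last day of the investigation period: 2028-12-30 + 30 days = 2029-01-29.
The last day of the response period: 2029-01-29 + 22 days = 2029-02-20.
From Tuesday, 2029-02-20, 20 business days (Feb 21, Feb 22, Feb 23, Feb 26, …, Mar 16, Mar 19, Mar 20, skipping weekends) brings us to Tuesday, 2029-03-20, which is the date payment becomes effective.

2029-03-20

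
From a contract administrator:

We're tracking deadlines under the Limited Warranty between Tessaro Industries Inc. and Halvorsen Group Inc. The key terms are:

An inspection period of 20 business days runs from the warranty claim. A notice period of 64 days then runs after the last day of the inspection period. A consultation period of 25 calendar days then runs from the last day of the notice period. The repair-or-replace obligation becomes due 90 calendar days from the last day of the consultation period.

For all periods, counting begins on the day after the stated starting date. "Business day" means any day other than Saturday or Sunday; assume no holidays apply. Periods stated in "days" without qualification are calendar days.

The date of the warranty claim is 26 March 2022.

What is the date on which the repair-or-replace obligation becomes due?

18 October 2022

From Saturday, 26 March 2022, 20 business days (Mar 28, Mar 29, Mar 30, Mar 31, …, Apr 20, Apr 21, Apr 22, skipping weekends) brings us to Friday, 22 April 2022, which is the last day of the inspection period.
Adding 64 calendar days to 22 April 2022 gives 25 June 2022, which is the last day of the notice period.
The last day of the consultation period: 25 calendar days after 25 June 2022 is 20 July 2022.
Adding 90 calendar days to 20 July 2022 gives 18 October 2022, which is the date on which the repair-or-replace obligation becomes due.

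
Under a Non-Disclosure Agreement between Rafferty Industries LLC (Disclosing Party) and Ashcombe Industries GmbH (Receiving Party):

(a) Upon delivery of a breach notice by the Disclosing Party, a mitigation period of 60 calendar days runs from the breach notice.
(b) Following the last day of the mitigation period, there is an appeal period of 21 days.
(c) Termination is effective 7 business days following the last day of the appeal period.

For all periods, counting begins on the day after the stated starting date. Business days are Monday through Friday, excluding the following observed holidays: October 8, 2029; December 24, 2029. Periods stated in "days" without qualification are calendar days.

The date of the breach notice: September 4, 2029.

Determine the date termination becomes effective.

Adding 60 calendar days to September 4, 2029 gives November 3, 2029, which is the last day of the mitigation period.
The last day of the appeal period: 21 calendar days after November 3, 2029 is November 24, 2029.
The date termination becomes effective: counting 7 business days from Saturday, November 24, 2029 (Nov 26, Nov 27, Nov 28, Nov 29, Nov 30, Dec 3, Dec 4, skipping weekends) reaches Tuesday, December 4, 2029.

December 4, 2029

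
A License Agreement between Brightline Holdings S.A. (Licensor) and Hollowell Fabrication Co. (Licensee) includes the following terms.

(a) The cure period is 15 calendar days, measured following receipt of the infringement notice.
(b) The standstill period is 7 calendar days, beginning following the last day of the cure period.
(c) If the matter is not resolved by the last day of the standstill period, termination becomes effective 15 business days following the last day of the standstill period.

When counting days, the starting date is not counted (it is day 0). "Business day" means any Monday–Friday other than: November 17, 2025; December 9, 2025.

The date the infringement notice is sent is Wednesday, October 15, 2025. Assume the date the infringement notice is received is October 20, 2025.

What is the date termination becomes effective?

The last day of the cure period: 15 calendar days after October 20, 2025 is November 4, 2025.
The last day of the standstill period: 7 calendar days after November 4, 2025 is November 11, 2025.
The date termination becomes effective: counting 15 business days from Tuesday, November 11, 2025 (Nov 12, Nov 13, Nov 14, Nov 18, …, Dec 1, Dec 2, Dec 3, skipping weekends and the listed holiday on Nov 17) reaches Wednesday, December 3, 2025.

December 3, 2025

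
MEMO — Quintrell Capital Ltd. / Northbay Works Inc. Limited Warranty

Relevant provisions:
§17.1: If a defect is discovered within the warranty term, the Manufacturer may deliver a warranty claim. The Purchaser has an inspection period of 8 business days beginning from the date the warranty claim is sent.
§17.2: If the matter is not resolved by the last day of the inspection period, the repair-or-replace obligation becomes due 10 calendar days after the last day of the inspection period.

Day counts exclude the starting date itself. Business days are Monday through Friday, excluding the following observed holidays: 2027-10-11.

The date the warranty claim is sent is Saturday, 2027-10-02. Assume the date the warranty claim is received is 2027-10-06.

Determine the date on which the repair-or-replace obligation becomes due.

2027-10-24

The last day of the inspection period: counting 8 business days from Saturday, 2027-10-02 (Oct 4, Oct 5, Oct 6, Oct 7, Oct 8, Oct 12, Oct 13, Oct 14, skipping weekends and the listed holiday on Oct 11) reaches Thursday, 2027-10-14.
Adding 10 calendar days to 2027-10-14 gives 2027-10-24, which is the date on which the repair-or-replace obligation becomes due.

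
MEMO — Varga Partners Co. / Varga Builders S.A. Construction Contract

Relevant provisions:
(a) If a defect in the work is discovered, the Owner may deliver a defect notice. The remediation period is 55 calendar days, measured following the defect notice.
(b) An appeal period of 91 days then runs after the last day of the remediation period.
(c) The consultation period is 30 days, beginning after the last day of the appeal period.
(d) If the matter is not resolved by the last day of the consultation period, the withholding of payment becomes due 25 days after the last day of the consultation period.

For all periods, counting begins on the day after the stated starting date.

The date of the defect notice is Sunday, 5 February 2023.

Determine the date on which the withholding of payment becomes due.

Adding 55 calendar days to 5 February 2023 gives 1 April 2023, which is the last day of the remediation period.
The last day of the appeal period: 91 calendar days after 1 April 2023 is 1 July 2023.
Adding 30 calendar days to 1 July 2023 gives 31 July 2023, which is the last day of the consultation period.
The date on which the withholding of payment becomes due: 31 July 2023 + 25 days = 25 August 2023.

25 August 2023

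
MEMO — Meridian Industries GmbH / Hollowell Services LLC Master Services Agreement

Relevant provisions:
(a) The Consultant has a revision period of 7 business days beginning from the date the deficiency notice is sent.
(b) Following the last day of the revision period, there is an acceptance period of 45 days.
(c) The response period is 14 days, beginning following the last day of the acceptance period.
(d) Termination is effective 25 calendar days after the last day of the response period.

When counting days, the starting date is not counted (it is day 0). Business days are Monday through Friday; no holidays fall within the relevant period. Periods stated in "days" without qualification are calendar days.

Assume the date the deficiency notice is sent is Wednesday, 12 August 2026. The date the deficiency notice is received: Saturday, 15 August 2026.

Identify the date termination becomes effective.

From Wednesday, 12 August 2026, 7 business days (Aug 13, Aug 14, Aug 17, Aug 18, Aug 19, Aug 20, Aug 21, skipping weekends) brings us to Friday, 21 August 2026, which is the last day of the revision period.
The last day of the acceptance period: 45 calendar days after 21 August 2026 is 5 October 2026.
The last day of the response period: 14 calendar days after 5 October 2026 is 19 October 2026.
The date termination becomes effective: 25 calendar days after 19 October 2026 is 13 November 2026.

13 November 2026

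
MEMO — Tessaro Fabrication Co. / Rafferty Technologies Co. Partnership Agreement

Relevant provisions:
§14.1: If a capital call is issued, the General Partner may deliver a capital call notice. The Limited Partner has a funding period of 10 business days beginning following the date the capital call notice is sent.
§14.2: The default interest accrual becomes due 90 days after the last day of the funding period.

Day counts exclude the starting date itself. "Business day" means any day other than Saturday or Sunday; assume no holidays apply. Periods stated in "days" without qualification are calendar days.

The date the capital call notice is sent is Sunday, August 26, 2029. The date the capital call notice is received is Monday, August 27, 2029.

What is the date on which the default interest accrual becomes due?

The last day of the funding period: 10 business days after Sunday, August 26, 2029, skipping weekends — Aug 27, Aug 28, Aug 29, Aug 30, Aug 31, Sep 3, Sep 4, Sep 5, Sep 6, Sep 7 — lands on Friday, September 7, 2029.
The date on which the default interest accrual becomes due: September 7, 2029 + 90 days = December 6, 2029.

December 6, 2029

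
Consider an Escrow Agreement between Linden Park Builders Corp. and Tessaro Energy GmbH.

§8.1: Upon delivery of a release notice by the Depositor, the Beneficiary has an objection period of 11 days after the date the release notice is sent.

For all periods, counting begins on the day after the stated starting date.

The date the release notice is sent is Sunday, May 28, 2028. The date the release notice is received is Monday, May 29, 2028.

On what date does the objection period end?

Jun 8, 2028

Adding 11 calendar days to May 28, 2028 gives Jun 8, 2028, which is the last day of the objection period.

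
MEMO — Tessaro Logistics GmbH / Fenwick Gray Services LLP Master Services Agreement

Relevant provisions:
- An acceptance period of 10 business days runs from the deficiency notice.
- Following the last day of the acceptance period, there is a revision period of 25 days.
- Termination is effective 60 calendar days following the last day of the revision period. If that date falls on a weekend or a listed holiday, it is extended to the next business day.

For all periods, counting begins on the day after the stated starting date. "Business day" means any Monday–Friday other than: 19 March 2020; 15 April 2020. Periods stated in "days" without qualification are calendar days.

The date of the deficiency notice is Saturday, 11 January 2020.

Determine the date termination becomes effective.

The last day of the acceptance period: 10 business days after Saturday, 11 January 2020, skipping weekends — Jan 13, Jan 14, Jan 15, Jan 16, Jan 17, Jan 20, Jan 21, Jan 22, Jan 23, Jan 24 — lands on Friday, 24 January 2020.
Adding 25 calendar days to 24 January 2020 gives 18 February 2020, which is the last day of the revision period.
Adding 60 calendar days to 18 February 2020 gives 18 April 2020, which is the date termination becomes effective. That falls on a Saturday, so it rolls to the next business day, Monday, 20 April 2020.

20 April 2020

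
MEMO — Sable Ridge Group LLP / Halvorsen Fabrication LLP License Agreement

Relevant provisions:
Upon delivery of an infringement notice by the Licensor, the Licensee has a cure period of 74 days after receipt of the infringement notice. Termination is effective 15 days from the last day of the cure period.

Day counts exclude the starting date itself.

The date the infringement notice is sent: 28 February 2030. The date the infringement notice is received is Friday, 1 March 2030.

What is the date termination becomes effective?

29 May 2030

Adding 74 calendar days to 1 March 2030 gives 14 May 2030, which is the last day of the cure period.
The date termination becomes effective: 14 May 2030 + 15 days = 29 May 2030.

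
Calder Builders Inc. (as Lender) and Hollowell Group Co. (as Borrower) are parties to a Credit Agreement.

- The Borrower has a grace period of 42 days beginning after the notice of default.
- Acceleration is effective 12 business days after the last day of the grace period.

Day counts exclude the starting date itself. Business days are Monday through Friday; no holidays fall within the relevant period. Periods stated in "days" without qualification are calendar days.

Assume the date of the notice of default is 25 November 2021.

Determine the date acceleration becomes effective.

The last day of the grace period: 42 calendar days after 25 November 2021 is 6 January 2022.
The date acceleration becomes effective: counting 12 business days from Thursday, 6 January 2022 (Jan 7, Jan 10, Jan 11, Jan 12, …, Jan 20, Jan 21, Jan 24, skipping weekends) reaches Monday, 24 January 2022.

24 January 2022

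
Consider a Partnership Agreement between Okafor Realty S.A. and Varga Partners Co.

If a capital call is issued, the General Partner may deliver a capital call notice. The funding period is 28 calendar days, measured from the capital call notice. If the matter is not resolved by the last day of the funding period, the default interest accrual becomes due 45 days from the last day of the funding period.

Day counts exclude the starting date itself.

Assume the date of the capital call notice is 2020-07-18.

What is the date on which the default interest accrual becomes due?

The last day of the funding period: 2020-07-18 + 28 days = 2020-08-15.
The date on which the default interest accrual becomes due: 45 calendar days after 2020-08-15 is 2020-09-29.

2020-09-29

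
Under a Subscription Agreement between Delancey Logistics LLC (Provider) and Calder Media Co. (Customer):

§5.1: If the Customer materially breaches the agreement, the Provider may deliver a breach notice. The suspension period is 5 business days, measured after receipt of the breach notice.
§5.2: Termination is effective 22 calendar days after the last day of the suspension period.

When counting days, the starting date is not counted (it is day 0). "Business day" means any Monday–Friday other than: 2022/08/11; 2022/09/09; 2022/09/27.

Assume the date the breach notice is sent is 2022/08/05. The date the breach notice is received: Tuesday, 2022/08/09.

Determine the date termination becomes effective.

The last day of the suspension period: counting 5 business days from Tuesday, 2022/08/09 (Aug 10, Aug 12, Aug 15, Aug 16, Aug 17, skipping weekends and the listed holiday on Aug 11) reaches Wednesday, 2022/08/17.
The date termination becomes effective: 22 calendar days after 2022/08/17 is 2022/09/08.

2022/09/08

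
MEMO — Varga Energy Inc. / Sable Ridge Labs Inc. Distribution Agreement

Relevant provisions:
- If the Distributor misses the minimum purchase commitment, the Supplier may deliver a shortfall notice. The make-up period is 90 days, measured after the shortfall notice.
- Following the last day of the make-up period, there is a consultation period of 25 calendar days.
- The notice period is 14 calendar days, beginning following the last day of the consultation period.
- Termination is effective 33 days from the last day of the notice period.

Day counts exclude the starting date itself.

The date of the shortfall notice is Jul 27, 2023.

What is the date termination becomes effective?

The last day of the make-up period: Jul 27, 2023 + 90 days = Oct 25, 2023.
The last day of the consultation period: Oct 25, 2023 + 25 days = Nov 19, 2023.
Adding 14 calendar days to Nov 19, 2023 gives Dec 3, 2023, which is the last day of the notice period.
The date termination becomes effective: 33 calendar days after Dec 3, 2023 is Jan 5, 2024.

Jan 5, 2024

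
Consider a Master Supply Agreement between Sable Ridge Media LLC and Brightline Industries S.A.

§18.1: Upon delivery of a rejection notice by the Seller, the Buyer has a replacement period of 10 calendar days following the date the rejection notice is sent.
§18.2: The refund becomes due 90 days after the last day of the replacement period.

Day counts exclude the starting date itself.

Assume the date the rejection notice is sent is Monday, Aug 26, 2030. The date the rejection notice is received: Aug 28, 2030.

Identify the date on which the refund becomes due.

Dec 4, 2030

The last day of the replacement period: 10 calendar days after Aug 26, 2030 is Sep 5, 2030.
The date on which the refund becomes due: 90 calendar days after Sep 5, 2030 is Dec 4, 2030.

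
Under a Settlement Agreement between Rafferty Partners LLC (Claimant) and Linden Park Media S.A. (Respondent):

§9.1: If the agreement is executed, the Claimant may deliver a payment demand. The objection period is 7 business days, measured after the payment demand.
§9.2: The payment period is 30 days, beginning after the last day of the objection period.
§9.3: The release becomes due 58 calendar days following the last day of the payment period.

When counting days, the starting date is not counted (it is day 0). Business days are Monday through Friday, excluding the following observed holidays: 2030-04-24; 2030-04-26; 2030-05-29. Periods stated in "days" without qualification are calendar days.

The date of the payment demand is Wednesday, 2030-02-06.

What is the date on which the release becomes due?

From Wednesday, 2030-02-06, 7 business days (Feb 7, Feb 8, Feb 11, Feb 12, Feb 13, Feb 14, Feb 15, skipping weekends) brings us to Friday, 2030-02-15, which is the last day of the objection period.
The last day of the payment period: 2030-02-15 + 30 days = 2030-03-17.
The date on which the release becomes due: 2030-03-17 + 58 days = 2030-05-14.

2030-05-14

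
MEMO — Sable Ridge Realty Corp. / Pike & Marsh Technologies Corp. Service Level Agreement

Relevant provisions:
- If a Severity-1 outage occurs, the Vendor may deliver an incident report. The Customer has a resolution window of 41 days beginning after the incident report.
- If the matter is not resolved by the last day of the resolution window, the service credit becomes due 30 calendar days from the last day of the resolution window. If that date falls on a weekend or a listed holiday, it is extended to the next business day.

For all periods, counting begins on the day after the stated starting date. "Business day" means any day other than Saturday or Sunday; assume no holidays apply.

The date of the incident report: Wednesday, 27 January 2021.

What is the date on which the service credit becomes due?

Adding 41 calendar days to 27 January 2021 gives 9 March 2021, which is the last day of the resolution window.
The date on which the service credit becomes due: 30 calendar days after 9 March 2021 is 8 April 2021. 8 April 2021 is a Thursday, so no roll-forward applies.

8 April 2021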